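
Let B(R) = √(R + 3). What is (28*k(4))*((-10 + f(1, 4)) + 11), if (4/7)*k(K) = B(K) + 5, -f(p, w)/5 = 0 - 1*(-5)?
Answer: -5880 - 1176*√7 ≈ -8991.4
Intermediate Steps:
B(R) = √(3 + R)
f(p, w) = -25 (f(p, w) = -5*(0 - 1*(-5)) = -5*(0 + 5) = -5*5 = -25)
k(K) = 35/4 + 7*√(3 + K)/4 (k(K) = 7*(√(3 + K) + 5)/4 = 7*(5 + √(3 + K))/4 = 35/4 + 7*√(3 + K)/4)
(28*k(4))*((-10 + f(1, 4)) + 11) = (28*(35/4 + 7*√(3 + 4)/4))*((-10 - 25) + 11) = (28*(35/4 + 7*√7/4))*(-35 + 11) = (245 + 49*√7)*(-24) = -5880 - 1176*√7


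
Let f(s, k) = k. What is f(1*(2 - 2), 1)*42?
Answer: 42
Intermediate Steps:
f(1*(2 - 2), 1)*42 = 1*42 = 42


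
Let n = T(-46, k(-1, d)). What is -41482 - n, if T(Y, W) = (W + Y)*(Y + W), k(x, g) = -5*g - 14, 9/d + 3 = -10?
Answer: -7550683/169 ≈ -44679.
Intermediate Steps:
d = -9/13 (d = 9/(-3 - 10) = 9/(-13) = 9*(-1/13) = -9/13 ≈ -0.69231)
k(x, g) = -14 - 5*g
T(Y, W) = (W + Y)² (T(Y, W) = (W + Y)*(W + Y) = (W + Y)²)
n = 540225/169 (n = ((-14 - 5*(-9/13)) - 46)² = ((-14 + 45/13) - 46)² = (-137/13 - 46)² = (-735/13)² = 540225/169 ≈ 3196.6)
-41482 - n = -41482 - 1*540225/169 = -41482 - 540225/169 = -7550683/169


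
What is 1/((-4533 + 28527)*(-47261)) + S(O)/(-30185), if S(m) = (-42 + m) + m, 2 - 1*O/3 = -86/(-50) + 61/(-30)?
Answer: 797187490477/855729985007250 ≈ 0.00093159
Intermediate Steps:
O = 347/50 (O = 6 - 3*(-86/(-50) + 61/(-30)) = 6 - 3*(-86*(-1/50) + 61*(-1/30)) = 6 - 3*(43/25 - 61/30) = 6 - 3*(-47/150) = 6 + 47/50 = 347/50 ≈ 6.9400)
S(m) = -42 + 2*m
1/((-4533 + 28527)*(-47261)) + S(O)/(-30185) = 1/((-4533 + 28527)*(-47261)) + (-42 + 2*(347/50))/(-30185) = -1/47261/23994 + (-42 + 347/25)*(-1/30185) = (1/23994)*(-1/47261) - 703/25*(-1/30185) = -1/1133980434 + 703/754625 = 797187490477/855729985007250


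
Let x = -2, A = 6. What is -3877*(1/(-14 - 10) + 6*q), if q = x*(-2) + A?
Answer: -5579003/24 ≈ -2.3246e+5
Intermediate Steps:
q = 10 (q = -2*(-2) + 6 = 4 + 6 = 10)
-3877*(1/(-14 - 10) + 6*q) = -3877*(1/(-14 - 10) + 6*10) = -3877*(1/(-24) + 60) = -3877*(-1/24 + 60) = -3877*1439/24 = -5579003/24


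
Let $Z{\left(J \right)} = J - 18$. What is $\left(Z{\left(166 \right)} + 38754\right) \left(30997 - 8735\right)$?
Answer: $866036324$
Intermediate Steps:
$Z{\left(J \right)} = -18 + J$ ($Z{\left(J \right)} = J - 18 = -18 + J$)
$\left(Z{\left(166 \right)} + 38754\right) \left(30997 - 8735\right) = \left(\left(-18 + 166\right) + 38754\right) \left(30997 - 8735\right) = \left(148 + 38754\right) 22262 = 38902 \cdot 22262 = 866036324$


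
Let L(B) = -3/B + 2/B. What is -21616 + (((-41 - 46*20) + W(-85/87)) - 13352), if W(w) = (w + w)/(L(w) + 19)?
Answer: -2660082598/74037 ≈ -35929.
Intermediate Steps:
L(B) = -1/B
W(w) = 2*w/(19 - 1/w) (W(w) = (w + w)/(-1/w + 19) = (2*w)/(19 - 1/w) = 2*w/(19 - 1/w))
-21616 + (((-41 - 46*20) + W(-85/87)) - 13352) = -21616 + (((-41 - 46*20) + 2*(-85/87)²/(-1 + 19*(-85/87))) - 13352) = -21616 + (((-41 - 920) + 2*(-85*1/87)²/(-1 + 19*(-85*1/87))) - 13352) = -21616 + ((-961 + 2*(-85/87)²/(-1 + 19*(-85/87))) - 13352) = -21616 + ((-961 + 2*(7225/7569)/(-1 - 1615/87)) - 13352) = -21616 + ((-961 + 2*(7225/7569)/(-1702/87)) - 13352) = -21616 + ((-961 + 2*(7225/7569)*(-87/1702)) - 13352) = -21616 + ((-961 - 7225/74037) - 13352) = -21616 + (-71156782/74037 - 13352) = -21616 - 1059698806/74037 = -2660082598/74037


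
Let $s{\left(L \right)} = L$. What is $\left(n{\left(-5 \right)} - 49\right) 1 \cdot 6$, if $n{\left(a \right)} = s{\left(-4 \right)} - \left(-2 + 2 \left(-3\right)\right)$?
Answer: $-270$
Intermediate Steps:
$n{\left(a \right)} = 4$ ($n{\left(a \right)} = -4 - \left(-2 + 2 \left(-3\right)\right) = -4 - \left(-2 - 6\right) = -4 - -8 = -4 + 8 = 4$)
$\left(n{\left(-5 \right)} - 49\right) 1 \cdot 6 = \left(4 - 49\right) 1 \cdot 6 = \left(-45\right) 6 = -270$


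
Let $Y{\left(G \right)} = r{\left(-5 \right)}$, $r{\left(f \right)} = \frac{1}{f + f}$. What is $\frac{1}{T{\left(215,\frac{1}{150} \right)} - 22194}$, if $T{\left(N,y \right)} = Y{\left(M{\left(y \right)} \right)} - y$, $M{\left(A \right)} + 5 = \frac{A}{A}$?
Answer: $- \frac{75}{1664558} \approx -4.5057 \cdot 10^{-5}$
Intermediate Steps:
$M{\left(A \right)} = -4$ ($M{\left(A \right)} = -5 + \frac{A}{A} = -5 + 1 = -4$)
$r{\left(f \right)} = \frac{1}{2 f}$
$Y{\left(G \right)} = - \frac{1}{10}$ ($Y{\left(G \right)} = \frac{1}{2 \left(-5\right)} = \frac{1}{2} \left(- \frac{1}{5}\right) = - \frac{1}{10}$)
$T{\left(N,y \right)} = - \frac{1}{10} - y$
$\frac{1}{T{\left(215,\frac{1}{150} \right)} - 22194} = \frac{1}{\left(- \frac{1}{10} - \frac{1}{150}\right) - 22194} = \frac{1}{- \frac{8}{75} - 22194} = \frac{1}{- \frac{1664558}{75}} = - \frac{75}{1664558}$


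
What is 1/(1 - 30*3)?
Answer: -1/89 ≈ -0.011236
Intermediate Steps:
1/(1 - 30*3) = 1/(1 - 90) = 1/(-89) = -1/89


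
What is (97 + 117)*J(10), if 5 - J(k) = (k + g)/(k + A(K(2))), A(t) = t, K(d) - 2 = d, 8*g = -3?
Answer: 7383/8 ≈ 922.88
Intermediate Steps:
g = -3/8 (g = (1/8)*(-3) = -3/8 ≈ -0.37500)
K(d) = 2 + d
J(k) = 5 - (-3/8 + k)/(4 + k) (J(k) = 5 - (k - 3/8)/(k + (2 + 2)) = 5 - (-3/8 + k)/(k + 4) = 5 - (-3/8 + k)/(4 + k))
(97 + 117)*J(10) = (97 + 117)*((163 + 32*10)/(8*(4 + 10))) = 214*((1/8)*(163 + 320)/14) = 214*((1/8)*(1/14)*483) = 214*(69/16) = 7383/8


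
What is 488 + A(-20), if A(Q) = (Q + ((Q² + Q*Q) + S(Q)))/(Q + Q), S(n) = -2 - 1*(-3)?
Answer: 18739/40 ≈ 468.48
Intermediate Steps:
S(n) = 1 (S(n) = -2 + 3 = 1)
A(Q) = (1 + Q + 2*Q²)/(2*Q) (A(Q) = (Q + ((Q² + Q*Q) + 1))/(Q + Q) = (Q + ((Q² + Q²) + 1))/((2*Q)) = (Q + (2*Q² + 1))*(1/(2*Q)) = (Q + (1 + 2*Q²))*(1/(2*Q)) = (1 + Q + 2*Q²)*(1/(2*Q)) = (1 + Q + 2*Q²)/(2*Q))
488 + A(-20) = 488 + (½ - 20 + (½)/(-20)) = 488 + (½ - 20 + (½)*(-1/20)) = 488 + (½ - 20 - 1/40) = 488 - 781/40 = 18739/40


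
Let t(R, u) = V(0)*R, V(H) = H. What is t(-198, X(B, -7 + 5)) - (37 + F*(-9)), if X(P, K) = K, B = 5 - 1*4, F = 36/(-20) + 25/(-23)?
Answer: -7243/115 ≈ -62.983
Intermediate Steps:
F = -332/115 (F = 36*(-1/20) + 25*(-1/23) = -9/5 - 25/23 = -332/115 ≈ -2.8870)
B = 1 (B = 5 - 4 = 1)
t(R, u) = 0 (t(R, u) = 0*R = 0)
t(-198, X(B, -7 + 5)) - (37 + F*(-9)) = 0 - (37 - 332/115*(-9)) = 0 - (37 + 2988/115) = 0 - 1*7243/115 = 0 - 7243/115 = -7243/115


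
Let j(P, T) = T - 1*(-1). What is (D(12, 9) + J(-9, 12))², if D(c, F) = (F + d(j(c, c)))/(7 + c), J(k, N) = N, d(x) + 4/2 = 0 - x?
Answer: 49284/361 ≈ 136.52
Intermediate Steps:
j(P, T) = 1 + T (j(P, T) = T + 1 = 1 + T)
d(x) = -2 - x (d(x) = -2 + (0 - x) = -2 - x)
D(c, F) = (-3 + F - c)/(7 + c) (D(c, F) = (F + (-2 - (1 + c)))/(7 + c) = (F + (-2 + (-1 - c)))/(7 + c) = (F + (-3 - c))/(7 + c) = (-3 + F - c)/(7 + c))
(D(12, 9) + J(-9, 12))² = ((-3 + 9 - 1*12)/(7 + 12) + 12)² = ((-3 + 9 - 12)/19 + 12)² = ((1/19)*(-6) + 12)² = (-6/19 + 12)² = (222/19)² = 49284/361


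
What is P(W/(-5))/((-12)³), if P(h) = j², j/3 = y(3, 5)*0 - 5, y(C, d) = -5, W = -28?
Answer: -25/192 ≈ -0.13021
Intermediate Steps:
j = -15 (j = 3*(-5*0 - 5) = 3*(0 - 5) = 3*(-5) = -15)
P(h) = 225 (P(h) = (-15)² = 225)
P(W/(-5))/((-12)³) = 225/((-12)³) = 225/(-1728) = 225*(-1/1728) = -25/192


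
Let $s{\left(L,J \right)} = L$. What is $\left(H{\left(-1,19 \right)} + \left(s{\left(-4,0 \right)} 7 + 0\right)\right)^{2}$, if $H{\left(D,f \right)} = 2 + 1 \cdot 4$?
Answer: $484$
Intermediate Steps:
$H{\left(D,f \right)} = 6$ ($H{\left(D,f \right)} = 2 + 4 = 6$)
$\left(H{\left(-1,19 \right)} + \left(s{\left(-4,0 \right)} 7 + 0\right)\right)^{2} = \left(6 + \left(\left(-4\right) 7 + 0\right)\right)^{2} = \left(6 + \left(-28 + 0\right)\right)^{2} = \left(6 - 28\right)^{2} = \left(-22\right)^{2} = 484$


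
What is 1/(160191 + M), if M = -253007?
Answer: -1/92816 ≈ -1.0774e-5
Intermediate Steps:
1/(160191 + M) = 1/(160191 - 253007) = 1/(-92816) = -1/92816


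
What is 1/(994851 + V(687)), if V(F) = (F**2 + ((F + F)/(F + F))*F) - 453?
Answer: 1/1467054 ≈ 6.8164e-7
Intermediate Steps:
V(F) = -453 + F + F**2 (V(F) = (F**2 + ((2*F)/((2*F)))*F) - 453 = (F**2 + ((2*F)*(1/(2*F)))*F) - 453 = (F**2 + 1*F) - 453 = (F**2 + F) - 453 = (F + F**2) - 453 = -453 + F + F**2)
1/(994851 + V(687)) = 1/(994851 + (-453 + 687 + 687**2)) = 1/(994851 + (-453 + 687 + 471969)) = 1/(994851 + 472203) = 1/1467054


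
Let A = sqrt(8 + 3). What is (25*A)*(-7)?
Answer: -175*sqrt(11) ≈ -580.41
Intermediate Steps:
A = sqrt(11) ≈ 3.3166
(25*A)*(-7) = (25*sqrt(11))*(-7) = -175*sqrt(11)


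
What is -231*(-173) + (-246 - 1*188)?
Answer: 39529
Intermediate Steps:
-231*(-173) + (-246 - 1*188) = 39963 + (-246 - 188) = 39963 - 434 = 39529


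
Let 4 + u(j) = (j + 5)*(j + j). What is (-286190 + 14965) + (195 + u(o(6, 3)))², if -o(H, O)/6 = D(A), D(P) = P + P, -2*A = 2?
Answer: 87576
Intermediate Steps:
A = -1 (A = -½*2 = -1)
D(P) = 2*P
o(H, O) = 12 (o(H, O) = -12*(-1) = -6*(-2) = 12)
u(j) = -4 + 2*j*(5 + j) (u(j) = -4 + (j + 5)*(j + j) = -4 + (5 + j)*(2*j) = -4 + 2*j*(5 + j))
(-286190 + 14965) + (195 + u(o(6, 3)))² = (-286190 + 14965) + (195 + (-4 + 2*12² + 10*12))² = -271225 + (195 + (-4 + 2*144 + 120))² = -271225 + (195 + (-4 + 288 + 120))² = -271225 + (195 + 404)² = -271225 + 599² = -271225 + 358801 = 87576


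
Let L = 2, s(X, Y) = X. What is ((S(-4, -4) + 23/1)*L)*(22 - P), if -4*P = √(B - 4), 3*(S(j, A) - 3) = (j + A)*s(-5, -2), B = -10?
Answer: 5192/3 + 59*I*√14/3 ≈ 1730.7 + 73.586*I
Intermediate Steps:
S(j, A) = 3 - 5*A/3 - 5*j/3 (S(j, A) = 3 + ((j + A)*(-5))/3 = 3 + ((A + j)*(-5))/3 = 3 + (-5*A - 5*j)/3 = 3 + (-5*A/3 - 5*j/3) = 3 - 5*A/3 - 5*j/3)
P = -I*√14/4 (P = -√(-10 - 4)/4 = -I*√14/4 ≈ -0.93541*I)
((S(-4, -4) + 23/1)*L)*(22 - P) = (((3 - 5/3*(-4) - 5/3*(-4)) + 23/1)*2)*(22 - (-1)*I*√14/4) = (((3 + 20/3 + 20/3) + 23*1)*2)*(22 + I*√14/4) = ((49/3 + 23)*2)*(22 + I*√14/4) = ((118/3)*2)*(22 + I*√14/4) = 236*(22 + I*√14/4)/3 = 5192/3 + 59*I*√14/3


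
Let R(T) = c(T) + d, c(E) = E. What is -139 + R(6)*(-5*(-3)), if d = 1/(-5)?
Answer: -52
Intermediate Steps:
d = -1/5 ≈ -0.20000
R(T) = -1/5 + T (R(T) = T - 1/5 = -1/5 + T)
-139 + R(6)*(-5*(-3)) = -139 + (-1/5 + 6)*(-5*(-3)) = -139 + (29/5)*15 = -139 + 87 = -52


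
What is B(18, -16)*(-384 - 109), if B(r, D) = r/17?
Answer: -522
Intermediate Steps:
B(r, D) = r/17 (B(r, D) = r*(1/17) = r/17)
B(18, -16)*(-384 - 109) = ((1/17)*18)*(-384 - 109) = (18/17)*(-493) = -522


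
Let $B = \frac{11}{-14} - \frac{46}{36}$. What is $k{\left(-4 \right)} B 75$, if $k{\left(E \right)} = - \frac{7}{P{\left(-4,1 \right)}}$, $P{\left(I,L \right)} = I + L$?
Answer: $- \frac{3250}{9} \approx -361.11$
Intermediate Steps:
$B = - \frac{130}{63}$ ($B = 11 \left(- \frac{1}{14}\right) - \frac{23}{18} = - \frac{11}{14} - \frac{23}{18} = - \frac{130}{63} \approx -2.0635$)
$k{\left(E \right)} = \frac{7}{3}$ ($k{\left(E \right)} = - \frac{7}{-4 + 1} = - \frac{7}{-3} = \left(-7\right) \left(- \frac{1}{3}\right) = \frac{7}{3}$)
$k{\left(-4 \right)} B 75 = \frac{7}{3} \left(- \frac{130}{63}\right) 75 = \left(- \frac{130}{27}\right) 75 = - \frac{3250}{9}$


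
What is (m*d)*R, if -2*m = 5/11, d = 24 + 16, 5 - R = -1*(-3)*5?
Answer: 1000/11 ≈ 90.909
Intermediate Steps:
R = -10 (R = 5 - (-1*(-3))*5 = 5 - 3*5 = 5 - 1*15 = 5 - 15 = -10)
d = 40
m = -5/22 (m = -5/(2*11) = -½*5/11 = -5/22 ≈ -0.22727)
(m*d)*R = -5/22*40*(-10) = -100/11*(-10) = 1000/11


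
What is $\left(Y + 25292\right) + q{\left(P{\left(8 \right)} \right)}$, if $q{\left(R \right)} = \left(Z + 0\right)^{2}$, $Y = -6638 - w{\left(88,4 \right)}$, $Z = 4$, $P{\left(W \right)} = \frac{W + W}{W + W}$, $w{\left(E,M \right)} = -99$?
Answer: $18769$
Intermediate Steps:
$P{\left(W \right)} = 1$ ($P{\left(W \right)} = \frac{2 W}{2 W} = 2 W \frac{1}{2 W} = 1$)
$Y = -6539$ ($Y = -6638 - -99 = -6638 + 99 = -6539$)
$q{\left(R \right)} = 16$ ($q{\left(R \right)} = \left(4 + 0\right)^{2} = 4^{2} = 16$)
$\left(Y + 25292\right) + q{\left(P{\left(8 \right)} \right)} = \left(-6539 + 25292\right) + 16 = 18753 + 16 = 18769$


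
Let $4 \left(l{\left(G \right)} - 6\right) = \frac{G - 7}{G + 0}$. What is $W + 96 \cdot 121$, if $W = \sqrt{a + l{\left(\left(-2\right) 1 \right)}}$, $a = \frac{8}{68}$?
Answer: $11616 + \frac{\sqrt{33490}}{68} \approx 11619.0$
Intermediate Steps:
$a = \frac{2}{17}$ ($a = 8 \cdot \frac{1}{68} = \frac{2}{17} \approx 0.11765$)
$l{\left(G \right)} = 6 + \frac{-7 + G}{4 G}$ ($l{\left(G \right)} = 6 + \frac{\left(G - 7\right) \frac{1}{G + 0}}{4} = 6 + \frac{\left(-7 + G\right) \frac{1}{G}}{4} = 6 + \frac{\frac{1}{G} \left(-7 + G\right)}{4} = 6 + \frac{-7 + G}{4 G}$)
$W = \frac{\sqrt{33490}}{68}$ ($W = \sqrt{\frac{2}{17} + \frac{-7 + 25 \left(\left(-2\right) 1\right)}{4 \left(\left(-2\right) 1\right)}} = \sqrt{\frac{2}{17} + \frac{-7 + 25 \left(-2\right)}{4 \left(-2\right)}} = \sqrt{\frac{2}{17} + \frac{1}{4} \left(- \frac{1}{2}\right) \left(-7 - 50\right)} = \sqrt{\frac{2}{17} + \frac{1}{4} \left(- \frac{1}{2}\right) \left(-57\right)} = \sqrt{\frac{2}{17} + \frac{57}{8}} = \sqrt{\frac{985}{136}} = \frac{\sqrt{33490}}{68} \approx 2.6912$)
$W + 96 \cdot 121 = \frac{\sqrt{33490}}{68} + 96 \cdot 121 = \frac{\sqrt{33490}}{68} + 11616 = 11616 + \frac{\sqrt{33490}}{68}$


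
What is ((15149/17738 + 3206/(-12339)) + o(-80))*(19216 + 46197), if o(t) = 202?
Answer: 2900519059347011/218869182 ≈ 1.3252e+7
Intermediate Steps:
((15149/17738 + 3206/(-12339)) + o(-80))*(19216 + 46197) = ((15149/17738 + 3206/(-12339)) + 202)*(19216 + 46197) = ((15149*(1/17738) + 3206*(-1/12339)) + 202)*65413 = ((15149/17738 - 3206/12339) + 202)*65413 = (130055483/218869182 + 202)*65413 = (44341630247/218869182)*65413 = 2900519059347011/218869182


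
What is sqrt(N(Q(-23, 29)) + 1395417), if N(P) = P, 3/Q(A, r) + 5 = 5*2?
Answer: 24*sqrt(60565)/5 ≈ 1181.3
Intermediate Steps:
Q(A, r) = 3/5 (Q(A, r) = 3/(-5 + 5*2) = 3/(-5 + 10) = 3/5)
sqrt(N(Q(-23, 29)) + 1395417) = sqrt(3/5 + 1395417) = sqrt(6977088/5) = 24*sqrt(60565)/5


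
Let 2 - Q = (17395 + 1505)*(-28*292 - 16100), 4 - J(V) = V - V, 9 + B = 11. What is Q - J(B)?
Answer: 458816398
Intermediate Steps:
B = 2 (B = -9 + 11 = 2)
J(V) = 4 (J(V) = 4 - (V - V) = 4 - 1*0 = 4 + 0 = 4)
Q = 458816402 (Q = 2 - (17395 + 1505)*(-28*292 - 16100) = 2 - 18900*(-8176 - 16100) = 2 - 18900*(-24276) = 2 - 1*(-458816400) = 2 + 458816400 = 458816402)
Q - J(B) = 458816402 - 1*4 = 458816402 - 4 = 458816398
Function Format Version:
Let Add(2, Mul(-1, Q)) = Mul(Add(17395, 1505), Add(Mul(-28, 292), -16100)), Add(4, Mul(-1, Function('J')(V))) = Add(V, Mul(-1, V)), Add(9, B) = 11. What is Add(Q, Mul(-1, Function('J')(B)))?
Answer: 458816398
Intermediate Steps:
B = 2 (B = Add(-9, 11) = 2)
Function('J')(V) = 4 (Function('J')(V) = Add(4, Mul(-1, Add(V, Mul(-1, V)))) = Add(4, Mul(-1, 0)) = Add(4, 0) = 4)
Q = 458816402 (Q = Add(2, Mul(-1, Mul(Add(17395, 1505), Add(Mul(-28, 292), -16100)))) = Add(2, Mul(-1, Mul(18900, Add(-8176, -16100)))) = Add(2, Mul(-1, Mul(18900, -24276))) = Add(2, Mul(-1, -458816400)) = Add(2, 458816400) = 458816402)
Add(Q, Mul(-1, Function('J')(B))) = Add(458816402, Mul(-1, 4)) = Add(458816402, -4) = 458816398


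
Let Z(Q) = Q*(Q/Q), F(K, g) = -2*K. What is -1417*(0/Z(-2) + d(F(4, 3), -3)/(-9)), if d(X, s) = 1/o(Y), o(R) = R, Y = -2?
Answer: -1417/18 ≈ -78.722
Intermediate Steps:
d(X, s) = -½ (d(X, s) = 1/(-2) = -½)
Z(Q) = Q (Z(Q) = Q*1 = Q)
-1417*(0/Z(-2) + d(F(4, 3), -3)/(-9)) = -1417*(0/(-2) - ½/(-9)) = -1417*(0*(-½) - ½*(-⅑)) = -1417*(0 + 1/18) = -1417*1/18 = -1417/18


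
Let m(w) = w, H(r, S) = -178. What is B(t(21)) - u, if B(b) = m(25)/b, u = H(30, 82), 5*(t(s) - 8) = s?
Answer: 10983/61 ≈ 180.05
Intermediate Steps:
t(s) = 8 + s/5
u = -178
B(b) = 25/b
B(t(21)) - u = 25/(8 + (⅕)*21) - 1*(-178) = 25/(8 + 21/5) + 178 = 25/(61/5) + 178 = 25*(5/61) + 178 = 125/61 + 178 = 10983/61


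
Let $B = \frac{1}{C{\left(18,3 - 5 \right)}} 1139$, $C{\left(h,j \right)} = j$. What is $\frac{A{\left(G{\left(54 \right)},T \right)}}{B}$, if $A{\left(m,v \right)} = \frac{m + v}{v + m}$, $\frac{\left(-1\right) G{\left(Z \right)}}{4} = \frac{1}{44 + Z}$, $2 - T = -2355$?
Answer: $- \frac{2}{1139} \approx -0.0017559$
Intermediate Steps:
$T = 2357$ ($T = 2 - -2355 = 2 + 2355 = 2357$)
$G{\left(Z \right)} = - \frac{4}{44 + Z}$
$A{\left(m,v \right)} = 1$ ($A{\left(m,v \right)} = \frac{m + v}{m + v} = 1$)
$B = - \frac{1139}{2}$ ($B = \frac{1}{3 - 5} \cdot 1139 = \frac{1}{-2} \cdot 1139 = \left(- \frac{1}{2}\right) 1139 = - \frac{1139}{2} \approx -569.5$)
$\frac{A{\left(G{\left(54 \right)},T \right)}}{B} = 1 \frac{1}{- \frac{1139}{2}} = 1 \left(- \frac{2}{1139}\right) = - \frac{2}{1139}$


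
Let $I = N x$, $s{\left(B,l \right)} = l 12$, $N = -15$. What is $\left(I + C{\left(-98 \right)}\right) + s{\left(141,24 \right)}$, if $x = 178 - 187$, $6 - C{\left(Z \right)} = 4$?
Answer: $425$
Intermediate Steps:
$C{\left(Z \right)} = 2$ ($C{\left(Z \right)} = 6 - 4 = 2$)
$x = -9$
$s{\left(B,l \right)} = 12 l$
$I = 135$ ($I = \left(-15\right) \left(-9\right) = 135$)
$\left(I + C{\left(-98 \right)}\right) + s{\left(141,24 \right)} = \left(135 + 2\right) + 12 \cdot 24 = 137 + 288 = 425$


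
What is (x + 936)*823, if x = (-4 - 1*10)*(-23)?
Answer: 1035334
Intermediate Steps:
x = 322 (x = (-4 - 10)*(-23) = -14*(-23) = 322)
(x + 936)*823 = (322 + 936)*823 = 1258*823 = 1035334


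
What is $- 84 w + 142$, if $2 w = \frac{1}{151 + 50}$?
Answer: $\frac{9500}{67} \approx 141.79$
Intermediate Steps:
$w = \frac{1}{402}$ ($w = \frac{1}{2 \left(151 + 50\right)} = \frac{1}{2 \cdot 201} = \frac{1}{2} \cdot \frac{1}{201} = \frac{1}{402} \approx 0.0024876$)
$- 84 w + 142 = \left(-84\right) \frac{1}{402} + 142 = - \frac{14}{67} + 142 = \frac{9500}{67}$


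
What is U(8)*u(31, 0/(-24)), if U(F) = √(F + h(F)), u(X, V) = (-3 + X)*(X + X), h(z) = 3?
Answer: 1736*√11 ≈ 5757.7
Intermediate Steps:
u(X, V) = 2*X*(-3 + X) (u(X, V) = (-3 + X)*(2*X) = 2*X*(-3 + X))
U(F) = √(3 + F) (U(F) = √(F + 3) = √(3 + F))
U(8)*u(31, 0/(-24)) = √(3 + 8)*(2*31*(-3 + 31)) = √11*(2*31*28) = √11*1736 = 1736*√11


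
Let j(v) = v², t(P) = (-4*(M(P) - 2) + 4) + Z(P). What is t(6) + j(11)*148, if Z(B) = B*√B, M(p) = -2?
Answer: 17928 + 6*√6 ≈ 17943.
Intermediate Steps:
Z(B) = B^(3/2)
t(P) = 20 + P^(3/2) (t(P) = (-4*(-2 - 2) + 4) + P^(3/2) = (-4*(-4) + 4) + P^(3/2) = (16 + 4) + P^(3/2) = 20 + P^(3/2))
t(6) + j(11)*148 = (20 + 6^(3/2)) + 11²*148 = (20 + 6*√6) + 121*148 = (20 + 6*√6) + 17908 = 17928 + 6*√6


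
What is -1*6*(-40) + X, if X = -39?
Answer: 201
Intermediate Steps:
-1*6*(-40) + X = -1*6*(-40) - 39 = -6*(-40) - 39 = 240 - 39 = 201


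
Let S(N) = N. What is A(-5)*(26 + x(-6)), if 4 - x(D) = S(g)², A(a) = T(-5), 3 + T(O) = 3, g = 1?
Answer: 0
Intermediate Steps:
T(O) = 0 (T(O) = -3 + 3 = 0)
A(a) = 0
x(D) = 3 (x(D) = 4 - 1*1² = 4 - 1*1 = 4 - 1 = 3)
A(-5)*(26 + x(-6)) = 0*(26 + 3) = 0*29 = 0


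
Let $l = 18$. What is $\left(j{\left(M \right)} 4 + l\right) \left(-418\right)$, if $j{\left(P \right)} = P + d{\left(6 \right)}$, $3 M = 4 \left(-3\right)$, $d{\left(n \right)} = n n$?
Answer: $-61028$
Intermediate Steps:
$d{\left(n \right)} = n^{2}$
$M = -4$ ($M = \frac{4 \left(-3\right)}{3} = \frac{1}{3} \left(-12\right) = -4$)
$j{\left(P \right)} = 36 + P$ ($j{\left(P \right)} = P + 6^{2} = P + 36 = 36 + P$)
$\left(j{\left(M \right)} 4 + l\right) \left(-418\right) = \left(\left(36 - 4\right) 4 + 18\right) \left(-418\right) = \left(32 \cdot 4 + 18\right) \left(-418\right) = \left(128 + 18\right) \left(-418\right) = 146 \left(-418\right) = -61028$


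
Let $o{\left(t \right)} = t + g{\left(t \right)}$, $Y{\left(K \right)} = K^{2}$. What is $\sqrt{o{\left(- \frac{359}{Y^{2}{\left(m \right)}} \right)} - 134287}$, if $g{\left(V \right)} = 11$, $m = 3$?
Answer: $\frac{i \sqrt{10876715}}{9} \approx 366.44 i$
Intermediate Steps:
$o{\left(t \right)} = 11 + t$ ($o{\left(t \right)} = t + 11 = 11 + t$)
$\sqrt{o{\left(- \frac{359}{Y^{2}{\left(m \right)}} \right)} - 134287} = \sqrt{\left(11 - \frac{359}{\left(3^{2}\right)^{2}}\right) - 134287} = \sqrt{\left(11 - \frac{359}{9^{2}}\right) - 134287} = \sqrt{\left(11 - \frac{359}{81}\right) - 134287} = \sqrt{\frac{532}{81} - 134287} = \sqrt{- \frac{10876715}{81}} = \frac{i \sqrt{10876715}}{9}$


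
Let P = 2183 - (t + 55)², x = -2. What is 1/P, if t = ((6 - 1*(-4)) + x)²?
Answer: -1/11978 ≈ -8.3486e-5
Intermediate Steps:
t = 64 (t = ((6 - 1*(-4)) - 2)² = ((6 + 4) - 2)² = (10 - 2)² = 8² = 64)
P = -11978 (P = 2183 - (64 + 55)² = 2183 - 1*119² = 2183 - 1*14161 = 2183 - 14161 = -11978)
1/P = 1/(-11978) = -1/11978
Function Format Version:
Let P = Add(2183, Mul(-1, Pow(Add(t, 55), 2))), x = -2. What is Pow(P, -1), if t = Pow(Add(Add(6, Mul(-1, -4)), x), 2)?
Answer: Rational(-1, 11978) ≈ -8.3486e-5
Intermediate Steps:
t = 64 (t = Pow(Add(Add(6, Mul(-1, -4)), -2), 2) = Pow(Add(Add(6, 4), -2), 2) = Pow(Add(10, -2), 2) = Pow(8, 2) = 64)
P = -11978 (P = Add(2183, Mul(-1, Pow(Add(64, 55), 2))) = Add(2183, Mul(-1, Pow(119, 2))) = Add(2183, Mul(-1, 14161)) = Add(2183, -14161) = -11978)
Pow(P, -1) = Pow(-11978, -1) = Rational(-1, 11978)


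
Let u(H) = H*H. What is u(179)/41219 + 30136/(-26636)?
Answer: -97182927/274477321 ≈ -0.35407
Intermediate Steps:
u(H) = H²
u(179)/41219 + 30136/(-26636) = 179²/41219 + 30136/(-26636) = 32041*(1/41219) + 30136*(-1/26636) = 32041/41219 - 7534/6659 = -97182927/274477321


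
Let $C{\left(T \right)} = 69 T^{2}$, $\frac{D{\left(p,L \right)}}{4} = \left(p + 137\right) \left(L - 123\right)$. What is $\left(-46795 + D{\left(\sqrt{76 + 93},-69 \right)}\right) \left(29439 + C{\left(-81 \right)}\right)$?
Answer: $-78105565260$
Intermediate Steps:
$D{\left(p,L \right)} = 4 \left(-123 + L\right) \left(137 + p\right)$ ($D{\left(p,L \right)} = 4 \left(p + 137\right) \left(L - 123\right) = 4 \left(137 + p\right) \left(-123 + L\right) = 4 \left(-123 + L\right) \left(137 + p\right)$)
$\left(-46795 + D{\left(\sqrt{76 + 93},-69 \right)}\right) \left(29439 + C{\left(-81 \right)}\right) = \left(-46795 + \left(-67404 - 492 \sqrt{76 + 93} + 548 \left(-69\right) + 4 \left(-69\right) \sqrt{76 + 93}\right)\right) \left(29439 + 69 \left(-81\right)^{2}\right) = \left(-46795 - \left(105216 + 9984\right)\right) \left(29439 + 69 \cdot 6561\right) = \left(-46795 - \left(111612 + 3588\right)\right) \left(29439 + 452709\right) = \left(-46795 - 115200\right) 482148 = \left(-161995\right) 482148 = -78105565260$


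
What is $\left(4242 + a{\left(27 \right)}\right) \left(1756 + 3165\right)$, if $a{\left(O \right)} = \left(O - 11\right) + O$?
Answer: $21086485$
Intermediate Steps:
$a{\left(O \right)} = -11 + 2 O$ ($a{\left(O \right)} = \left(-11 + O\right) + O = -11 + 2 O$)
$\left(4242 + a{\left(27 \right)}\right) \left(1756 + 3165\right) = \left(4242 + \left(-11 + 2 \cdot 27\right)\right) \left(1756 + 3165\right) = \left(4242 + \left(-11 + 54\right)\right) 4921 = \left(4242 + 43\right) 4921 = 4285 \cdot 4921 = 21086485$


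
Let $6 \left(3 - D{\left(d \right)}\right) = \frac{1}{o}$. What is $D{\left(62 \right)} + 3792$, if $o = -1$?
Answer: $\frac{22771}{6} \approx 3795.2$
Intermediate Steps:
$D{\left(d \right)} = \frac{19}{6}$ ($D{\left(d \right)} = 3 - \frac{1}{6 \left(-1\right)} = 3 - - \frac{1}{6} = 3 + \frac{1}{6} = \frac{19}{6}$)
$D{\left(62 \right)} + 3792 = \frac{19}{6} + 3792 = \frac{22771}{6}$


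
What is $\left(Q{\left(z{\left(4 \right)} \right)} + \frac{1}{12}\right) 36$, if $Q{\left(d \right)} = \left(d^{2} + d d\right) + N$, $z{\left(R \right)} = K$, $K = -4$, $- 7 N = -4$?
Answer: $\frac{8229}{7} \approx 1175.6$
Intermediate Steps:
$N = \frac{4}{7}$ ($N = \left(- \frac{1}{7}\right) \left(-4\right) = \frac{4}{7} \approx 0.57143$)
$z{\left(R \right)} = -4$
$Q{\left(d \right)} = \frac{4}{7} + 2 d^{2}$ ($Q{\left(d \right)} = \left(d^{2} + d d\right) + \frac{4}{7} = \left(d^{2} + d^{2}\right) + \frac{4}{7} = 2 d^{2} + \frac{4}{7} = \frac{4}{7} + 2 d^{2}$)
$\left(Q{\left(z{\left(4 \right)} \right)} + \frac{1}{12}\right) 36 = \left(\left(\frac{4}{7} + 2 \left(-4\right)^{2}\right) + \frac{1}{12}\right) 36 = \left(\left(\frac{4}{7} + 2 \cdot 16\right) + \frac{1}{12}\right) 36 = \left(\left(\frac{4}{7} + 32\right) + \frac{1}{12}\right) 36 = \left(\frac{228}{7} + \frac{1}{12}\right) 36 = \frac{2743}{84} \cdot 36 = \frac{8229}{7}$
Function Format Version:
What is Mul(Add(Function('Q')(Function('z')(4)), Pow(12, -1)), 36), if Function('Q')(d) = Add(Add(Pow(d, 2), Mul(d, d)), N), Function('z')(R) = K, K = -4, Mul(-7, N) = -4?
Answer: Rational(8229, 7) ≈ 1175.6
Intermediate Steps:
N = Rational(4, 7) (N = Mul(Rational(-1, 7), -4) = Rational(4, 7) ≈ 0.57143)
Function('z')(R) = -4
Function('Q')(d) = Add(Rational(4, 7), Mul(2, Pow(d, 2))) (Function('Q')(d) = Add(Add(Pow(d, 2), Mul(d, d)), Rational(4, 7)) = Add(Add(Pow(d, 2), Pow(d, 2)), Rational(4, 7)) = Add(Mul(2, Pow(d, 2)), Rational(4, 7)) = Add(Rational(4, 7), Mul(2, Pow(d, 2))))
Mul(Add(Function('Q')(Function('z')(4)), Pow(12, -1)), 36) = Mul(Add(Add(Rational(4, 7), Mul(2, Pow(-4, 2))), Pow(12, -1)), 36) = Mul(Add(Add(Rational(4, 7), Mul(2, 16)), Rational(1, 12)), 36) = Mul(Add(Add(Rational(4, 7), 32), Rational(1, 12)), 36) = Mul(Add(Rational(228, 7), Rational(1, 12)), 36) = Mul(Rational(2743, 84), 36) = Rational(8229, 7)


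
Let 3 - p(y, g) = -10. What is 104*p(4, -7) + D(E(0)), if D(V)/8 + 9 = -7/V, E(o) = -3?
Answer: 3896/3 ≈ 1298.7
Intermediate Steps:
D(V) = -72 - 56/V (D(V) = -72 + 8*(-7/V) = -72 - 56/V)
p(y, g) = 13 (p(y, g) = 3 - 1*(-10) = 3 + 10 = 13)
104*p(4, -7) + D(E(0)) = 104*13 + (-72 - 56/(-3)) = 1352 + (-72 - 56*(-⅓)) = 1352 + (-72 + 56/3) = 1352 - 160/3 = 3896/3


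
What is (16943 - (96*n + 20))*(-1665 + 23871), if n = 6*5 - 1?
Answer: 313970634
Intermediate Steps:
n = 29 (n = 30 - 1 = 29)
(16943 - (96*n + 20))*(-1665 + 23871) = (16943 - (96*29 + 20))*(-1665 + 23871) = (16943 - (2784 + 20))*22206 = (16943 - 1*2804)*22206 = (16943 - 2804)*22206 = 14139*22206 = 313970634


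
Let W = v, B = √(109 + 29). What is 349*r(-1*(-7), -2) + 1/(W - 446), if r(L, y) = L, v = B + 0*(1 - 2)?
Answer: 242807104/99389 - √138/198778 ≈ 2443.0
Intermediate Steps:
B = √138 ≈ 11.747
v = √138 (v = √138 + 0*(1 - 2) = √138 + 0*(-1) = √138 + 0 = √138 ≈ 11.747)
W = √138 ≈ 11.747
349*r(-1*(-7), -2) + 1/(W - 446) = 349*(-1*(-7)) + 1/(√138 - 446) = 349*7 + 1/(-446 + √138) = 2443 + 1/(-446 + √138)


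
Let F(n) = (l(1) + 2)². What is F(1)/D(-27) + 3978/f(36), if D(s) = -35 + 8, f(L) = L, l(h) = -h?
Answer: 5965/54 ≈ 110.46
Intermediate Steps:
D(s) = -27
F(n) = 1 (F(n) = (-1*1 + 2)² = (-1 + 2)² = 1² = 1)
F(1)/D(-27) + 3978/f(36) = 1/(-27) + 3978/36 = 1*(-1/27) + 3978*(1/36) = -1/27 + 221/2 = 5965/54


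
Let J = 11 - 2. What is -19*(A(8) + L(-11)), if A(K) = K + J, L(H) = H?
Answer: -114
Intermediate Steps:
J = 9
A(K) = 9 + K (A(K) = K + 9 = 9 + K)
-19*(A(8) + L(-11)) = -19*((9 + 8) - 11) = -19*(17 - 11) = -19*6 = -114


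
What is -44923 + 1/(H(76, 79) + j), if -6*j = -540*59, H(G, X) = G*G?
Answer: -498016377/11086 ≈ -44923.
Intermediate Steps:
H(G, X) = G²
j = 5310 (j = -(-90)*59 = -⅙*(-31860) = 5310)
-44923 + 1/(H(76, 79) + j) = -44923 + 1/(76² + 5310) = -44923 + 1/(5776 + 5310) = -44923 + 1/11086 = -498016377/11086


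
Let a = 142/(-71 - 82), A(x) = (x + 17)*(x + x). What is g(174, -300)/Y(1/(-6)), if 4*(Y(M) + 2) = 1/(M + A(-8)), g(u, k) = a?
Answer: 245660/529839 ≈ 0.46365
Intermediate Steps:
A(x) = 2*x*(17 + x) (A(x) = (17 + x)*(2*x) = 2*x*(17 + x))
a = -142/153 (a = 142/(-153) = 142*(-1/153) = -142/153 ≈ -0.92810)
g(u, k) = -142/153
Y(M) = -2 + 1/(4*(-144 + M)) (Y(M) = -2 + 1/(4*(M + 2*(-8)*(17 - 8))) = -2 + 1/(4*(M + 2*(-8)*9)) = -2 + 1/(4*(M - 144)) = -2 + 1/(4*(-144 + M)))
g(174, -300)/Y(1/(-6)) = -142*4*(-144 + 1/(-6))/(1153 - 8/(-6))/153 = -142*4*(-144 - ⅙)/(1153 - 8*(-⅙))/153 = -142*(-1730/(3*(1153 + 4/3)))/153 = -142/(153*((¼)*(-6/865)*(3463/3))) = -142/(153*(-3463/1730)) = -142/153*(-1730/3463) = 245660/529839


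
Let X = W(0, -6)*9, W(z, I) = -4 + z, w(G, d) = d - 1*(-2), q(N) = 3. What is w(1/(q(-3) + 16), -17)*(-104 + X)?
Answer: 2100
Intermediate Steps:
w(G, d) = 2 + d (w(G, d) = d + 2 = 2 + d)
X = -36 (X = (-4 + 0)*9 = -4*9 = -36)
w(1/(q(-3) + 16), -17)*(-104 + X) = (2 - 17)*(-104 - 36) = -15*(-140) = 2100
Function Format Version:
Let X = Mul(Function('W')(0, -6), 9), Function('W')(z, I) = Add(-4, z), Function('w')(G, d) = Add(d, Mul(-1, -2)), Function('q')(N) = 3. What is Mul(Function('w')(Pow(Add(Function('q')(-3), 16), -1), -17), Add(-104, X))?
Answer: 2100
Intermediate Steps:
Function('w')(G, d) = Add(2, d) (Function('w')(G, d) = Add(d, 2) = Add(2, d))
X = -36 (X = Mul(Add(-4, 0), 9) = Mul(-4, 9) = -36)
Mul(Function('w')(Pow(Add(Function('q')(-3), 16), -1), -17), Add(-104, X)) = Mul(Add(2, -17), Add(-104, -36)) = Mul(-15, -140) = 2100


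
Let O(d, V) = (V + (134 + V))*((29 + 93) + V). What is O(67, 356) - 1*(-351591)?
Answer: 755979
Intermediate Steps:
O(d, V) = (122 + V)*(134 + 2*V) (O(d, V) = (134 + 2*V)*(122 + V) = (122 + V)*(134 + 2*V))
O(67, 356) - 1*(-351591) = (16348 + 2*356**2 + 378*356) - 1*(-351591) = (16348 + 2*126736 + 134568) + 351591 = (16348 + 253472 + 134568) + 351591 = 404388 + 351591 = 755979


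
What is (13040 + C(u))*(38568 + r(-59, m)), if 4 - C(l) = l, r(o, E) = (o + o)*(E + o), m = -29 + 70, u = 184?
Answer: 523299120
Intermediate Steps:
m = 41
r(o, E) = 2*o*(E + o) (r(o, E) = (2*o)*(E + o) = 2*o*(E + o))
C(l) = 4 - l
(13040 + C(u))*(38568 + r(-59, m)) = (13040 + (4 - 1*184))*(38568 + 2*(-59)*(41 - 59)) = (13040 + (4 - 184))*(38568 + 2*(-59)*(-18)) = (13040 - 180)*(38568 + 2124) = 12860*40692 = 523299120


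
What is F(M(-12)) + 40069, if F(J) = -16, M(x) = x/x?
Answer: 40053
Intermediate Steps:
M(x) = 1
F(M(-12)) + 40069 = -16 + 40069 = 40053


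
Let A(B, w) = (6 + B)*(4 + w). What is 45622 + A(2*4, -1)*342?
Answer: 59986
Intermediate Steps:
A(B, w) = (4 + w)*(6 + B)
45622 + A(2*4, -1)*342 = 45622 + (24 + 4*(2*4) + 6*(-1) + (2*4)*(-1))*342 = 45622 + (24 + 4*8 - 6 + 8*(-1))*342 = 45622 + (24 + 32 - 6 - 8)*342 = 45622 + 42*342 = 45622 + 14364 = 59986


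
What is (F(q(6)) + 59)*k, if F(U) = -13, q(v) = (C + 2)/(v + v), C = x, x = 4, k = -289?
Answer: -13294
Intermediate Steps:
C = 4
q(v) = 3/v (q(v) = (4 + 2)/(v + v) = 6/((2*v)) = 6*(1/(2*v)) = 3/v)
(F(q(6)) + 59)*k = (-13 + 59)*(-289) = 46*(-289) = -13294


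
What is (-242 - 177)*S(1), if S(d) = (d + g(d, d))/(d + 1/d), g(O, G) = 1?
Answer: -419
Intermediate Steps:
S(d) = (1 + d)/(d + 1/d) (S(d) = (d + 1)/(d + 1/d) = (1 + d)/(d + 1/d))
(-242 - 177)*S(1) = (-242 - 177)*(1*(1 + 1)/(1 + 1²)) = -419*2/(1 + 1) = -419*2/2 = -419*1 = -419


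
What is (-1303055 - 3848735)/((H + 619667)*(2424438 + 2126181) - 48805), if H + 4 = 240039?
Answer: -5151790/3912176206733 ≈ -1.3169e-6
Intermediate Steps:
H = 240035 (H = -4 + 240039 = 240035)
(-1303055 - 3848735)/((H + 619667)*(2424438 + 2126181) - 48805) = (-1303055 - 3848735)/((240035 + 619667)*(2424438 + 2126181) - 48805) = -5151790/(859702*4550619 - 48805) = -5151790/(3912176255538 - 48805) = -5151790/3912176206733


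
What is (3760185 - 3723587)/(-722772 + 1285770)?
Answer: 18299/281499 ≈ 0.065006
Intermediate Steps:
(3760185 - 3723587)/(-722772 + 1285770) = 36598/562998 = 36598*(1/562998) = 18299/281499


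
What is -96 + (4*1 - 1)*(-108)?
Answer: -420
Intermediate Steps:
-96 + (4*1 - 1)*(-108) = -96 + (4 - 1)*(-108) = -96 + 3*(-108) = -96 - 324 = -420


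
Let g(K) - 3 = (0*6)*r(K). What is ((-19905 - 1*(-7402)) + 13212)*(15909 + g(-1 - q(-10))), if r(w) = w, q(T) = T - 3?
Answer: 11281608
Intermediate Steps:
q(T) = -3 + T
g(K) = 3 (g(K) = 3 + (0*6)*K = 3 + 0*K = 3 + 0 = 3)
((-19905 - 1*(-7402)) + 13212)*(15909 + g(-1 - q(-10))) = ((-19905 - 1*(-7402)) + 13212)*(15909 + 3) = ((-19905 + 7402) + 13212)*15912 = (-12503 + 13212)*15912 = 709*15912 = 11281608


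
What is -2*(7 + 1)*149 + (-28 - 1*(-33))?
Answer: -2379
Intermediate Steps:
-2*(7 + 1)*149 + (-28 - 1*(-33)) = -2*8*149 + (-28 + 33) = -16*149 + 5 = -2384 + 5 = -2379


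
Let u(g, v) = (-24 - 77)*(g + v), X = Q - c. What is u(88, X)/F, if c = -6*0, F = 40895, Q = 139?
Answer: -22927/40895 ≈ -0.56063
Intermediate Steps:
c = 0
X = 139 (X = 139 - 1*0 = 139 + 0 = 139)
u(g, v) = -101*g - 101*v (u(g, v) = -101*(g + v) = -101*g - 101*v)
u(88, X)/F = (-101*88 - 101*139)/40895 = (-8888 - 14039)*(1/40895) = -22927*1/40895 = -22927/40895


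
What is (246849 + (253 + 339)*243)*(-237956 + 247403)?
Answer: 3690990135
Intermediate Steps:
(246849 + (253 + 339)*243)*(-237956 + 247403) = (246849 + 592*243)*9447 = (246849 + 143856)*9447 = 390705*9447 = 3690990135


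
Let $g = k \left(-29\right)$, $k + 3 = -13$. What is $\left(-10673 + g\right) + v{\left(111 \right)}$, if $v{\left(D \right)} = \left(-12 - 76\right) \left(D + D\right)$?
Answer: $-29745$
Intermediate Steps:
$k = -16$ ($k = -3 - 13 = -16$)
$v{\left(D \right)} = - 176 D$ ($v{\left(D \right)} = - 88 \cdot 2 D = - 176 D$)
$g = 464$ ($g = \left(-16\right) \left(-29\right) = 464$)
$\left(-10673 + g\right) + v{\left(111 \right)} = \left(-10673 + 464\right) - 19536 = -10209 - 19536 = -29745$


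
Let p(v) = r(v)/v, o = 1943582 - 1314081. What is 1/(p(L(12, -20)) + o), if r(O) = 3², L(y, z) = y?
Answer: 4/2518007 ≈ 1.5886e-6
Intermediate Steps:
o = 629501
r(O) = 9
p(v) = 9/v
1/(p(L(12, -20)) + o) = 1/(9/12 + 629501) = 1/(9*(1/12) + 629501) = 1/(¾ + 629501) = 1/(2518007/4) = 4/2518007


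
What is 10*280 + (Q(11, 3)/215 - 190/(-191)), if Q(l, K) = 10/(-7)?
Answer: 161031608/57491 ≈ 2801.0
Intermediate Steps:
Q(l, K) = -10/7 (Q(l, K) = 10*(-⅐) = -10/7)
10*280 + (Q(11, 3)/215 - 190/(-191)) = 10*280 + (-10/7/215 - 190/(-191)) = 2800 + (-10/7*1/215 - 190*(-1/191)) = 2800 + (-2/301 + 190/191) = 2800 + 56808/57491 = 161031608/57491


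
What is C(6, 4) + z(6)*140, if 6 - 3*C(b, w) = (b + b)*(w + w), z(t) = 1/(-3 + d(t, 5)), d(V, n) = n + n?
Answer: -10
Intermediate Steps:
d(V, n) = 2*n
z(t) = ⅐ (z(t) = 1/(-3 + 2*5) = 1/(-3 + 10) = 1/7 = ⅐)
C(b, w) = 2 - 4*b*w/3 (C(b, w) = 2 - (b + b)*(w + w)/3 = 2 - 2*b*2*w/3 = 2 - 4*b*w/3)
C(6, 4) + z(6)*140 = (2 - 4/3*6*4) + (⅐)*140 = (2 - 32) + 20 = -30 + 20 = -10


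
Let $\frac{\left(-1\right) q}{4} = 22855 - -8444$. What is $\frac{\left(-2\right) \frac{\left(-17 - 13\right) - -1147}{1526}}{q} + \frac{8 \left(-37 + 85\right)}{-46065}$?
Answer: $- \frac{12209990609}{1466779434540} \approx -0.0083244$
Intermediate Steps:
$q = -125196$ ($q = - 4 \left(22855 - -8444\right) = - 4 \left(22855 + 8444\right) = \left(-4\right) 31299 = -125196$)
$\frac{\left(-2\right) \frac{\left(-17 - 13\right) - -1147}{1526}}{q} + \frac{8 \left(-37 + 85\right)}{-46065} = \frac{\left(-2\right) \frac{\left(-17 - 13\right) - -1147}{1526}}{-125196} + \frac{8 \left(-37 + 85\right)}{-46065} = - 2 \left(-30 + 1147\right) \frac{1}{1526} \left(- \frac{1}{125196}\right) + 8 \cdot 48 \left(- \frac{1}{46065}\right) = - 2 \cdot 1117 \cdot \frac{1}{1526} \left(- \frac{1}{125196}\right) + 384 \left(- \frac{1}{46065}\right) = \left(-2\right) \frac{1117}{1526} \left(- \frac{1}{125196}\right) - \frac{128}{15355} = \left(- \frac{1117}{763}\right) \left(- \frac{1}{125196}\right) - \frac{128}{15355} = \frac{1117}{95524548} - \frac{128}{15355} = - \frac{12209990609}{1466779434540}$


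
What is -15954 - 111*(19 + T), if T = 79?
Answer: -26832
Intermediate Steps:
-15954 - 111*(19 + T) = -15954 - 111*(19 + 79) = -15954 - 111*98 = -15954 - 10878 = -26832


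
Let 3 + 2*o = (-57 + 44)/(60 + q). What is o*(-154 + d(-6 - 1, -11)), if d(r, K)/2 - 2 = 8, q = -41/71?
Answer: 909860/4219 ≈ 215.66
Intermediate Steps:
q = -41/71 (q = -41*1/71 = -41/71 ≈ -0.57747)
d(r, K) = 20 (d(r, K) = 4 + 2*8 = 4 + 16 = 20)
o = -6790/4219 (o = -3/2 + ((-57 + 44)/(60 - 41/71))/2 = -3/2 + (-13/4219/71)/2 = -3/2 + (-13*71/4219)/2 = -3/2 + (½)*(-923/4219) = -3/2 - 923/8438 = -6790/4219 ≈ -1.6094)
o*(-154 + d(-6 - 1, -11)) = -6790*(-154 + 20)/4219 = -6790/4219*(-134) = 909860/4219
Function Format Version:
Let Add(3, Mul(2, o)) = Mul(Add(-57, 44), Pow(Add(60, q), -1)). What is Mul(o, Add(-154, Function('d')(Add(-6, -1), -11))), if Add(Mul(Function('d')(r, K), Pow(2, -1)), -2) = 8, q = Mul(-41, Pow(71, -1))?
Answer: Rational(909860, 4219) ≈ 215.66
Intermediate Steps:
q = Rational(-41, 71) (q = Mul(-41, Rational(1, 71)) = Rational(-41, 71) ≈ -0.57747)
Function('d')(r, K) = 20 (Function('d')(r, K) = Add(4, Mul(2, 8)) = Add(4, 16) = 20)
o = Rational(-6790, 4219) (o = Add(Rational(-3, 2), Mul(Rational(1, 2), Mul(Add(-57, 44), Pow(Add(60, Rational(-41, 71)), -1)))) = Add(Rational(-3, 2), Mul(Rational(1, 2), Mul(-13, Pow(Rational(4219, 71), -1)))) = Add(Rational(-3, 2), Mul(Rational(1, 2), Mul(-13, Rational(71, 4219)))) = Add(Rational(-3, 2), Mul(Rational(1, 2), Rational(-923, 4219))) = Add(Rational(-3, 2), Rational(-923, 8438)) = Rational(-6790, 4219) ≈ -1.6094)
Mul(o, Add(-154, Function('d')(Add(-6, -1), -11))) = Mul(Rational(-6790, 4219), Add(-154, 20)) = Mul(Rational(-6790, 4219), -134) = Rational(909860, 4219)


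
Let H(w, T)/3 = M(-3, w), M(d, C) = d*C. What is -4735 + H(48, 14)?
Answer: -5167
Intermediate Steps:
M(d, C) = C*d
H(w, T) = -9*w (H(w, T) = 3*(w*(-3)) = 3*(-3*w) = -9*w)
-4735 + H(48, 14) = -4735 - 9*48 = -4735 - 432 = -5167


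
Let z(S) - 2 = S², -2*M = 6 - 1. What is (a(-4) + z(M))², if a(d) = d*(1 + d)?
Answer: 6561/16 ≈ 410.06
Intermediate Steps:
M = -5/2 (M = -(6 - 1)/2 = -½*5 = -5/2 ≈ -2.5000)
z(S) = 2 + S²
(a(-4) + z(M))² = (-4*(1 - 4) + (2 + (-5/2)²))² = (-4*(-3) + (2 + 25/4))² = (12 + 33/4)² = (81/4)² = 6561/16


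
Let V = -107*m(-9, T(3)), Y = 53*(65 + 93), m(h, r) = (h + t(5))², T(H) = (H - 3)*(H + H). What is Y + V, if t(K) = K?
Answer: 6662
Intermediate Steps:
T(H) = 2*H*(-3 + H) (T(H) = (-3 + H)*(2*H) = 2*H*(-3 + H))
m(h, r) = (5 + h)² (m(h, r) = (h + 5)² = (5 + h)²)
Y = 8374 (Y = 53*158 = 8374)
V = -1712 (V = -107*(5 - 9)² = -107*(-4)² = -107*16 = -1712)
Y + V = 8374 - 1712 = 6662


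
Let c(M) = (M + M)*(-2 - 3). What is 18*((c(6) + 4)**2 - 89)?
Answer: 54846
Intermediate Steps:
c(M) = -10*M (c(M) = (2*M)*(-5) = -10*M)
18*((c(6) + 4)**2 - 89) = 18*((-10*6 + 4)**2 - 89) = 18*((-60 + 4)**2 - 89) = 18*((-56)**2 - 89) = 18*(3136 - 89) = 18*3047 = 54846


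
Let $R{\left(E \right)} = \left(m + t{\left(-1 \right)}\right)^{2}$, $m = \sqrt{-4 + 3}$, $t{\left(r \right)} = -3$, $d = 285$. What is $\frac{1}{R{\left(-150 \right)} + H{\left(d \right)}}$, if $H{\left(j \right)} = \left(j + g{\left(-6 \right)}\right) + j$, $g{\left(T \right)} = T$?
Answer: $\frac{143}{81805} + \frac{3 i}{163610} \approx 0.0017481 + 1.8336 \cdot 10^{-5} i$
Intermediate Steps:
$m = i$ ($m = \sqrt{-1} = i \approx 1.0 i$)
$R{\left(E \right)} = \left(-3 + i\right)^{2}$ ($R{\left(E \right)} = \left(i - 3\right)^{2} = \left(-3 + i\right)^{2}$)
$H{\left(j \right)} = -6 + 2 j$ ($H{\left(j \right)} = \left(j - 6\right) + j = \left(-6 + j\right) + j = -6 + 2 j$)
$\frac{1}{R{\left(-150 \right)} + H{\left(d \right)}} = \frac{1}{\left(3 - i\right)^{2} + \left(-6 + 2 \cdot 285\right)} = \frac{1}{\left(3 - i\right)^{2} + \left(-6 + 570\right)} = \frac{1}{\left(3 - i\right)^{2} + 564} = \frac{1}{564 + \left(3 - i\right)^{2}}$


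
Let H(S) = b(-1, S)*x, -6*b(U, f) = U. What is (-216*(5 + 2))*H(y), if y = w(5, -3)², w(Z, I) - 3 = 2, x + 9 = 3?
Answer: 1512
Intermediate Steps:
b(U, f) = -U/6
x = -6 (x = -9 + 3 = -6)
w(Z, I) = 5 (w(Z, I) = 3 + 2 = 5)
y = 25 (y = 5² = 25)
H(S) = -1 (H(S) = -⅙*(-1)*(-6) = (⅙)*(-6) = -1)
(-216*(5 + 2))*H(y) = -216*(5 + 2)*(-1) = -216*7*(-1) = -72*21*(-1) = -1512*(-1) = 1512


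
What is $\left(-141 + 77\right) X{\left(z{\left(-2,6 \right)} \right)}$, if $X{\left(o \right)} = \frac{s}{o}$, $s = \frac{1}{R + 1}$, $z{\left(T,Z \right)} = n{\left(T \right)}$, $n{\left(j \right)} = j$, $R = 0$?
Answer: $32$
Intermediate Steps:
$z{\left(T,Z \right)} = T$
$s = 1$ ($s = \frac{1}{0 + 1} = 1^{-1} = 1$)
$X{\left(o \right)} = \frac{1}{o}$ ($X{\left(o \right)} = 1 \frac{1}{o} = \frac{1}{o}$)
$\left(-141 + 77\right) X{\left(z{\left(-2,6 \right)} \right)} = \frac{-141 + 77}{-2} = \left(-64\right) \left(- \frac{1}{2}\right) = 32$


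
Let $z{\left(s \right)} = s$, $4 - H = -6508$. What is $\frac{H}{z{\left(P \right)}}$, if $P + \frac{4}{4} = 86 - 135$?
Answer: $- \frac{3256}{25} \approx -130.24$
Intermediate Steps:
$H = 6512$ ($H = 4 - -6508 = 4 + 6508 = 6512$)
$P = -50$ ($P = -1 + \left(86 - 135\right) = -1 - 49 = -50$)
$\frac{H}{z{\left(P \right)}} = \frac{6512}{-50} = 6512 \left(- \frac{1}{50}\right) = - \frac{3256}{25}$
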